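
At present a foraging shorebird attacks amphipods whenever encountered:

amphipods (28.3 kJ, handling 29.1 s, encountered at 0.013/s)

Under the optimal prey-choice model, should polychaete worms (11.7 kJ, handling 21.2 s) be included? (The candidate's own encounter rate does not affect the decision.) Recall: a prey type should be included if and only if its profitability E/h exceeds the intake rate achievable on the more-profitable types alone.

Yes

Intake rate on the current diet: R = (0.013×28.3) / (1 + 0.013×29.1) = 0.3679/1.378 = 0.2669 kJ/s.
polychaete worms: E/h = 11.7/21.2 = 0.5519 kJ/s.
Since 0.5519 > R, including polychaete worms increases the long-run rate.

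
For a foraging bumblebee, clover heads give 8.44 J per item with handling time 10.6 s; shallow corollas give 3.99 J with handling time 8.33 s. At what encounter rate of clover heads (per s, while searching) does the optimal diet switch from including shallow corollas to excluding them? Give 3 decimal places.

0.142 per s

Drop shallow corollas once their profitability E₂/h₂ falls below the rate achievable on clover heads alone: E₂/h₂ = λE₁/(1 + λh₁).
Solve for λ: λE₁h₂ = E₂(1 + λh₁) → λ(E₁h₂ − E₂h₁) = E₂ → λ = E₂/(E₁h₂ − E₂h₁).
λ = 3.99/(8.44×8.33 − 3.99×10.6) = 3.99/28.01 = 0.1424 per s.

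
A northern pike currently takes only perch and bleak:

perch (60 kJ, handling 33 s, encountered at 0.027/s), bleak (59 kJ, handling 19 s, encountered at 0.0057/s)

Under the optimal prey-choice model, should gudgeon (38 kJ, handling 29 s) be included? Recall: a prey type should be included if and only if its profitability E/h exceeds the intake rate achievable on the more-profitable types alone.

Yes

On perch and bleak alone, R = ΣλE/(1+Σλh) = 1.956/1.999 = 0.9785 kJ/s.
Profitability of gudgeon: 38/29 = 1.31 kJ/s.
1.31 > 0.9785, so adding gudgeon raises the average — include it.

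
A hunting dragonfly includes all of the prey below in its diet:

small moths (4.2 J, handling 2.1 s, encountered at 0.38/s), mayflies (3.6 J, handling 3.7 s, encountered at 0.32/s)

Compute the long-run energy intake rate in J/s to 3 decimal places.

0.922 J/s

R = (0.38×4.2 + 0.32×3.6) / (1 + 0.38×2.1 + 0.32×3.7) = 2.748/2.982 = 0.9215 J/s.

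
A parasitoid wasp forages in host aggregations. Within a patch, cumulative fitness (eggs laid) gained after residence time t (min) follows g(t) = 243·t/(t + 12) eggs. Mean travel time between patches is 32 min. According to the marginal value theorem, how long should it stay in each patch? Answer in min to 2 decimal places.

Optimal t* satisfies g'(t*) = g(t*)/(T + t*).
g'(t) = 243·12/(t + 12)². Setting 243·12/(t+12)² = 243t/[(t+12)(32+t)] gives 12(32+t) = t(t+12), so t² = 12×32 = 384.
t* = √384 = 19.6 min.

19.60 min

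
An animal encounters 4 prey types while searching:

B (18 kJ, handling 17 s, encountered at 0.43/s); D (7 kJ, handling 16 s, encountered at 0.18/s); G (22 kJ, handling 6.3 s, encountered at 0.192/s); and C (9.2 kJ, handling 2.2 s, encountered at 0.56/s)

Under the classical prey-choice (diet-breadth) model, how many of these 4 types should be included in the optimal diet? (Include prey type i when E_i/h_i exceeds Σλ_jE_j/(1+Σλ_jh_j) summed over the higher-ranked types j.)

Profitabilities (E/h, kJ/s): C 4.18, G 3.49, B 1.06, D 0.438. Add prey in this order while the next type's profitability exceeds the intake rate on those already taken.
Rate on top 1: 2.308. G: 3.49 > 2.308 → include.
Rate on top 2: 2.724. B: 1.06 < 2.724 → exclude; stop.
Optimal diet: C, G — 2 of 4 types.

2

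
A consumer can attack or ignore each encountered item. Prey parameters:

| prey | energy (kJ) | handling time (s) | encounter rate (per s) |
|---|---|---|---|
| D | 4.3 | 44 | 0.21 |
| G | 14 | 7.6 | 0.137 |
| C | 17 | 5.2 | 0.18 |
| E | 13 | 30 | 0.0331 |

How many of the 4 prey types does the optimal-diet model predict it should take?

2

Rank by E/h (kJ/s): C 3.27, G 1.84, E 0.433, D 0.0977. Include each in turn until the next type's E/h falls below the running intake rate.
Rate on top 1: 1.581. G: 1.84 > 1.581 → include.
Rate on top 2: 1.672. E: 0.433 < 1.672 → exclude; stop.
Optimal diet: C, G — 2 of 4 types.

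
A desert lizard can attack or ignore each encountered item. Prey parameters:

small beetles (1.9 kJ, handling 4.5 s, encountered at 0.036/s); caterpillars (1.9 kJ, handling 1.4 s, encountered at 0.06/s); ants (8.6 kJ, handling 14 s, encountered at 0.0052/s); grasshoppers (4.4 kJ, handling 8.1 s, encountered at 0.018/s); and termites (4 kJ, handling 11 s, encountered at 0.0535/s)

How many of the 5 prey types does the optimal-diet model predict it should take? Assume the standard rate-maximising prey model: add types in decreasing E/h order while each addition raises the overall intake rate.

Profitabilities (E/h, kJ/s): caterpillars 1.36, ants 0.614, grasshoppers 0.543, small beetles 0.422, termites 0.364. Add prey in this order while the next type's profitability exceeds the intake rate on those already taken.
Rate on top 1: 0.1052. ants: 0.614 > 0.1052 → include.
Rate on top 2: 0.1372. grasshoppers: 0.543 > 0.1372 → include.
Rate on top 3: 0.1827. small beetles: 0.422 > 0.1827 → include.
Rate on top 4: 0.2091. termites: 0.364 > 0.2091 → include.
Optimal diet: caterpillars, ants, grasshoppers, small beetles, termites — 5 of 5 types.

5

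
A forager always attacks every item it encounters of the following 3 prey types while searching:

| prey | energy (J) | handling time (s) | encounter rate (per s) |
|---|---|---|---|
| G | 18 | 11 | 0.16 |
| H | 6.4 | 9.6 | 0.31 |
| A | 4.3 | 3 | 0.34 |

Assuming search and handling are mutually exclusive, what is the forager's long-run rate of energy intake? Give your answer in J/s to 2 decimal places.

0.94 J/s

Energy encountered per unit search time: 0.16×18 + 0.31×6.4 + 0.34×4.3 = 6.326 J/s.
Handling time per unit search time: 0.16×11 + 0.31×9.6 + 0.34×3 = 5.756.
Rate = 6.326/(1 + 5.756) = 0.9364 J/s.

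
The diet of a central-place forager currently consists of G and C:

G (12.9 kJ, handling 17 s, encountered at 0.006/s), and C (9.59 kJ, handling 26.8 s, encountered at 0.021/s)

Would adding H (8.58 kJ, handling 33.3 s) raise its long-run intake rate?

On G and C alone, R = ΣλE/(1+Σλh) = 0.2788/1.665 = 0.1675 kJ/s.
H: E/h = 8.58/33.3 = 0.2577 kJ/s.
Since 0.2577 > R, including H increases the long-run rate.

Yes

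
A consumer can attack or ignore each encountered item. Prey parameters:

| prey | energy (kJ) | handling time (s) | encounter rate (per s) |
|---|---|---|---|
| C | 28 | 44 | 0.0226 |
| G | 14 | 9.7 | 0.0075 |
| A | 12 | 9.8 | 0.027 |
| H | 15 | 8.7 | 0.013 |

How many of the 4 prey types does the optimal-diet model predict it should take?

4

Rank by E/h (kJ/s): H 1.72, G 1.44, A 1.22, C 0.636. Include each in turn until the next type's E/h falls below the running intake rate.
Rate on top 1: 0.1752. G: 1.44 > 0.1752 → include.
Rate on top 2: 0.253. A: 1.22 > 0.253 → include.
Rate on top 3: 0.4302. C: 0.636 > 0.4302 → include.
Optimal diet: H, G, A, C — 4 of 4 types.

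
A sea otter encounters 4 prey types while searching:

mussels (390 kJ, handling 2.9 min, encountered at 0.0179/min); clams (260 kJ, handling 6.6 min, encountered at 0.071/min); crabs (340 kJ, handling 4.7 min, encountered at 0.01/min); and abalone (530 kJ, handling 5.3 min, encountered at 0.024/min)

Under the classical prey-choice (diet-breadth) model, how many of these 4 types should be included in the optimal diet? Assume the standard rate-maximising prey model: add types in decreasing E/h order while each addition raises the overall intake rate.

4

Rank by E/h (kJ/min): mussels 134, abalone 100, crabs 72.3, clams 39.4. Include each in turn until the next type's E/h falls below the running intake rate.
Rate on top 1: 6.636. abalone: 100 > 6.636 → include.
Rate on top 2: 16.71. crabs: 72.3 > 16.71 → include.
Rate on top 3: 18.84. clams: 39.4 > 18.84 → include.
Optimal diet: mussels, abalone, crabs, clams — 4 of 4 types.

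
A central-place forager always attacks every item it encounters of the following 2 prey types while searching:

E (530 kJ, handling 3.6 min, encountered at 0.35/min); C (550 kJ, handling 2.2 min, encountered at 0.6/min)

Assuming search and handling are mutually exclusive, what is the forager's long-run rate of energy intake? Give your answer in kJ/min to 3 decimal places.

143.994 kJ/min

Energy encountered per unit search time: 0.35×530 + 0.6×550 = 515.5 kJ/min.
Handling time per unit search time: 0.35×3.6 + 0.6×2.2 = 2.58.
Rate = 515.5/(1 + 2.58) = 144 kJ/min.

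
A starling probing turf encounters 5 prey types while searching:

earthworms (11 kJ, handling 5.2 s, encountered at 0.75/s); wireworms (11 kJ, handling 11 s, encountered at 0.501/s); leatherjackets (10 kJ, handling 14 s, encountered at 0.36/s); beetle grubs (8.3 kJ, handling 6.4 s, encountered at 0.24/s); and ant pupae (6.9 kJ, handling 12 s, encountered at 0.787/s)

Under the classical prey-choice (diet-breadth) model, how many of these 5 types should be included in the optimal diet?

Rank by E/h (kJ/s): earthworms 2.12, beetle grubs 1.3, wireworms 1, leatherjackets 0.714, ant pupae 0.575. Include each in turn until the next type's E/h falls below the running intake rate.
Rate on top 1: 1.684. beetle grubs: 1.3 < 1.684 → exclude; stop.
Optimal diet: earthworms — 1 of 5 types.

1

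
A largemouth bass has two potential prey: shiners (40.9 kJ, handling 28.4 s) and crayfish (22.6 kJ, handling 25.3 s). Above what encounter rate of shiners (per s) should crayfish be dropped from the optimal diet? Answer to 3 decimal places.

Drop crayfish once their profitability E₂/h₂ falls below the rate achievable on shiners alone: E₂/h₂ = λE₁/(1 + λh₁).
Solve for λ: λE₁h₂ = E₂(1 + λh₁) → λ(E₁h₂ − E₂h₁) = E₂ → λ = E₂/(E₁h₂ − E₂h₁).
λ = 22.6/(40.9×25.3 − 22.6×28.4) = 22.6/392.9 = 0.05752 per s.

0.058 per s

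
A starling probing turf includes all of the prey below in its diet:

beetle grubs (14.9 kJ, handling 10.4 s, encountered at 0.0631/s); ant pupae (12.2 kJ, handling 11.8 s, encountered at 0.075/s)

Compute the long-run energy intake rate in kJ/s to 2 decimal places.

R = Σλ_iE_i / (1 + Σλ_ih_i)
Numerator: 0.0631×14.9 + 0.075×12.2 = 1.855
Denominator: 1 + 0.0631×10.4 + 0.075×11.8 = 2.541
R = 1.855/2.541 = 0.73 kJ/s

0.73 kJ/s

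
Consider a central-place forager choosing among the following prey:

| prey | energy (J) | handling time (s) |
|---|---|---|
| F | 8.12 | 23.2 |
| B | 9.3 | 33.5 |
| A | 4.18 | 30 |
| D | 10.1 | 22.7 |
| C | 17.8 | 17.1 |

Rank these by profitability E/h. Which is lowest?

In descending order of E/h:
C: 17.8/17.1 = 1.04 J/s
D: 10.1/22.7 = 0.445 J/s
F: 8.12/23.2 = 0.35 J/s
B: 9.3/33.5 = 0.278 J/s
A: 4.18/30 = 0.139 J/s

A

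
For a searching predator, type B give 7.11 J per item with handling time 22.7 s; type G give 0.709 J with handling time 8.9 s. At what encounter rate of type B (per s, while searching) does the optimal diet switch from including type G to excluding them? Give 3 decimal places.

At the threshold, the rate on type B alone equals the profitability of type G: λ·7.11/(1 + λ·22.7) = 0.709/8.9 = 0.07966.
Rearranging, λ(7.11 − 0.07966×22.7) = 0.07966, so λ = 0.07966/5.302 = 0.01503 per s.

0.015 per s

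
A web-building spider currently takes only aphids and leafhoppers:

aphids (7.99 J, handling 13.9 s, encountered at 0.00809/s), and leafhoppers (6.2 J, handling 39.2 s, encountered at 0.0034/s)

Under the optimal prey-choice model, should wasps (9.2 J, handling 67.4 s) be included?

Intake rate on the current diet: R = (0.00809×7.99 + 0.0034×6.2) / (1 + 0.00809×13.9 + 0.0034×39.2) = 0.08572/1.246 = 0.06881 J/s.
Profitability of wasps: 9.2/67.4 = 0.1365 J/s.
Since 0.1365 > R, including wasps increases the long-run rate.

Yes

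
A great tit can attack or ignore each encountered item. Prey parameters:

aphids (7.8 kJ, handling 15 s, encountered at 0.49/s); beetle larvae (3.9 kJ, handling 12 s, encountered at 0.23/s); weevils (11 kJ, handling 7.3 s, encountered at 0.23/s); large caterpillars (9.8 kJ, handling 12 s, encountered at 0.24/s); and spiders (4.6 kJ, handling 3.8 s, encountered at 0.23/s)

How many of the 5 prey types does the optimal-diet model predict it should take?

Rank by E/h (kJ/s): weevils 1.51, spiders 1.21, large caterpillars 0.817, aphids 0.52, beetle larvae 0.325. Include each in turn until the next type's E/h falls below the running intake rate.
Rate on top 1: 0.9444. spiders: 1.21 > 0.9444 → include.
Rate on top 2: 1.01. large caterpillars: 0.817 < 1.01 → exclude; stop.
Optimal diet: weevils, spiders — 2 of 5 types.

2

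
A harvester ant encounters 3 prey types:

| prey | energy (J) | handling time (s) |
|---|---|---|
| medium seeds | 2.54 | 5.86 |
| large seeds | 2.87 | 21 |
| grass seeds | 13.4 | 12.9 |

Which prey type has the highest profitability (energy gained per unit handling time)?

grass seeds

In descending order of E/h:
grass seeds: 13.4/12.9 = 1.04 J/s
medium seeds: 2.54/5.86 = 0.433 J/s
large seeds: 2.87/21 = 0.137 J/s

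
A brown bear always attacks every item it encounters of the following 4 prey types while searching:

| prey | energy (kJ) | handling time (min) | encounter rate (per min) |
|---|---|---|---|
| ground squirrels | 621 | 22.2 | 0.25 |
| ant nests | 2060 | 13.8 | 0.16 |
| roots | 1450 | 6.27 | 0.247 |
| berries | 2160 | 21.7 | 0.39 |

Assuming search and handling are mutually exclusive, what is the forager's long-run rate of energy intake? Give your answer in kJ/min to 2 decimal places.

R = Σλ_iE_i / (1 + Σλ_ih_i)
Numerator: 0.25×621 + 0.16×2060 + 0.247×1450 + 0.39×2160 = 1685
Denominator: 1 + 0.25×22.2 + 0.16×13.8 + 0.247×6.27 + 0.39×21.7 = 18.77
R = 1685/18.77 = 89.79 kJ/min

89.79 kJ/min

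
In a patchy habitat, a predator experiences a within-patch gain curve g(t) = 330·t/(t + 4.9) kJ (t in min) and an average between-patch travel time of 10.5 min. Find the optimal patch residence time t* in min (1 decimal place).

Maximise g(t)/(T+t): set derivative to zero → g'(t)(T+t) = g(t).
g'(t) = 330·4.9/(t + 4.9)². Setting 330·4.9/(t+4.9)² = 330t/[(t+4.9)(10.5+t)] gives 4.9(10.5+t) = t(t+4.9), so t² = 4.9×10.5 = 51.45.
t* = √51.45 = 7.173 min.

7.2 min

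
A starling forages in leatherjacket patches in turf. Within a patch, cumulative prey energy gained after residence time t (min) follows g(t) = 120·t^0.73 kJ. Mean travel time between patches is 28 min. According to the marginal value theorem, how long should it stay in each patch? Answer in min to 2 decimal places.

Maximise g(t)/(T+t): set derivative to zero → g'(t)(T+t) = g(t).
g'(t) = 0.73·120·t^-0.27. Setting 0.73·120·t^-0.27 = 120·t^0.73/(28+t) gives 0.73(28+t) = t, so 0.27·t = 0.73×28.
t* = 0.73×28/0.27 = 75.7 min.

75.70 min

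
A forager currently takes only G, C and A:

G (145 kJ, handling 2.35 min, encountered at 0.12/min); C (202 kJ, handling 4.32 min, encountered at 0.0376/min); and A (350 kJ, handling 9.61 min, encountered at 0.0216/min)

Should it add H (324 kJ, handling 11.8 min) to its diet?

On G, C and A alone, R = ΣλE/(1+Σλh) = 32.56/1.652 = 19.71 kJ/min.
H: E/h = 324/11.8 = 27.46 kJ/min.
Since 27.46 > R, including H increases the long-run rate.

Yes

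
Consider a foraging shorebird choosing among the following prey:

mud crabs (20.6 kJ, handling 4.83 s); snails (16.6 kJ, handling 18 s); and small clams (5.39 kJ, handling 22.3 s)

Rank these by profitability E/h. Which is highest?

mud crabs

Profitability E/h (kJ/s): mud crabs = 20.6/4.83 = 4.27, snails = 16.6/18 = 0.922, small clams = 5.39/22.3 = 0.242.
Ranked: mud crabs > snails > small clams.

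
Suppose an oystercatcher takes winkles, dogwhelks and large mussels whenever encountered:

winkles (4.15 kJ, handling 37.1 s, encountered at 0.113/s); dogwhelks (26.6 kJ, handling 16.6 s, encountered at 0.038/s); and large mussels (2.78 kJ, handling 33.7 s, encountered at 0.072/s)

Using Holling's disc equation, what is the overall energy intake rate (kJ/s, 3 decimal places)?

0.204 kJ/s

R = Σλ_iE_i / (1 + Σλ_ih_i)
Numerator: 0.113×4.15 + 0.038×26.6 + 0.072×2.78 = 1.68
Denominator: 1 + 0.113×37.1 + 0.038×16.6 + 0.072×33.7 = 8.25
R = 1.68/8.25 = 0.2036 kJ/s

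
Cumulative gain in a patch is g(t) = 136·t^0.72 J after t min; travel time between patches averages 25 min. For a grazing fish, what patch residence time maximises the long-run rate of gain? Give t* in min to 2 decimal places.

By the marginal value theorem, leave when the instantaneous gain rate g'(t) equals the habitat-wide average g(t)/(T + t).
g'(t) = 0.72·136·t^-0.28. Setting 0.72·136·t^-0.28 = 136·t^0.72/(25+t) gives 0.72(25+t) = t, so 0.28·t = 0.72×25.
t* = 0.72×25/0.28 = 64.29 min.

64.29 min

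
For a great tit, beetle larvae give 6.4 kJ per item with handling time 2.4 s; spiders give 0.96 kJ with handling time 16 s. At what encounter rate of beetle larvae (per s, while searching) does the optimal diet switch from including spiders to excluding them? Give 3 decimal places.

At the threshold, the rate on beetle larvae alone equals the profitability of spiders: λ·6.4/(1 + λ·2.4) = 0.96/16 = 0.06.
Rearranging, λ(6.4 − 0.06×2.4) = 0.06, so λ = 0.06/6.256 = 0.009591 per s.

0.010 per s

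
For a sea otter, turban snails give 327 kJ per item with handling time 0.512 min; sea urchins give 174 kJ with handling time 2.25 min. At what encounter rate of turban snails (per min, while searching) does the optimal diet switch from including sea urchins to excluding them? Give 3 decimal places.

At the threshold, the rate on turban snails alone equals the profitability of sea urchins: λ·327/(1 + λ·0.512) = 174/2.25 = 77.33.
Rearranging, λ(327 − 77.33×0.512) = 77.33, so λ = 77.33/287.4 = 0.2691 per min.

0.269 per min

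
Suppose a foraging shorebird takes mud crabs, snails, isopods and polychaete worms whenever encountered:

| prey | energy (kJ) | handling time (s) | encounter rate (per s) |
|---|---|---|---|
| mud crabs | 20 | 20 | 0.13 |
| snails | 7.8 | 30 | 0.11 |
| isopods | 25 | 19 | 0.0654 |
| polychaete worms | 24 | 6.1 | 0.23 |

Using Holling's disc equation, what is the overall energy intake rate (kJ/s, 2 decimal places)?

1.11 kJ/s

R = (0.13×20 + 0.11×7.8 + 0.0654×25 + 0.23×24) / (1 + 0.13×20 + 0.11×30 + 0.0654×19 + 0.23×6.1) = 10.61/9.546 = 1.112 kJ/s.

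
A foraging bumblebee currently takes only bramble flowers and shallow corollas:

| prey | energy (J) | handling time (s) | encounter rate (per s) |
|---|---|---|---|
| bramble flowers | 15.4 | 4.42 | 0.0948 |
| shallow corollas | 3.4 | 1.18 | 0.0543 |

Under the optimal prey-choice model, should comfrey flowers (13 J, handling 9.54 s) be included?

Yes

Intake rate on the current diet: R = (0.0948×15.4 + 0.0543×3.4) / (1 + 0.0948×4.42 + 0.0543×1.18) = 1.645/1.483 = 1.109 J/s.
Profitability of comfrey flowers: 13/9.54 = 1.363 J/s.
1.363 > 1.109, so adding comfrey flowers raises the average — include it.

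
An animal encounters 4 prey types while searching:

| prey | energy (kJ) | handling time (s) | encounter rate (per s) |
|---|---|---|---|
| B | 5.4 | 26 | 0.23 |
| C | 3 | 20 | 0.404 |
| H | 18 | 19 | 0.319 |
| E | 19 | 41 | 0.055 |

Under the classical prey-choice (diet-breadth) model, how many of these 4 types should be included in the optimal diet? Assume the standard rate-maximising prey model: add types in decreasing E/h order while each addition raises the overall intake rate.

E/h in descending order: H 0.947, E 0.463, B 0.208, C 0.15 kJ/s. The optimal diet is the largest prefix of this list for which every included type satisfies E_i/h_i > R on the types above it.
Rate on top 1: 0.8132. E: 0.463 < 0.8132 → exclude; stop.
Optimal diet: H — 1 of 4 types.

1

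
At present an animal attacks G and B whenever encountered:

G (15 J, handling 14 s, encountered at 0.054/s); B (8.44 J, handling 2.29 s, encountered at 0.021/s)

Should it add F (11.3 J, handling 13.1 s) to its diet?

Yes

On G and B alone, R = ΣλE/(1+Σλh) = 0.9872/1.804 = 0.5472 J/s.
Profitability of F: 11.3/13.1 = 0.8626 J/s.
Since 0.8626 > R, including F increases the long-run rate.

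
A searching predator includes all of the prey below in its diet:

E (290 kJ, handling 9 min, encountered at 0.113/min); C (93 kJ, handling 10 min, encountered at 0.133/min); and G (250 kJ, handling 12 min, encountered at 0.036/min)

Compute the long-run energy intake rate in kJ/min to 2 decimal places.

R = (0.113×290 + 0.133×93 + 0.036×250) / (1 + 0.113×9 + 0.133×10 + 0.036×12) = 54.14/3.779 = 14.33 kJ/min.

14.33 kJ/min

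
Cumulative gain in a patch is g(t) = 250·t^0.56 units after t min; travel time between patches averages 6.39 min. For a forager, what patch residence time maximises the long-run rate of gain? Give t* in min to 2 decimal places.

By the marginal value theorem, leave when the instantaneous gain rate g'(t) equals the habitat-wide average g(t)/(T + t).
g'(t) = 0.56·250·t^-0.44. Setting 0.56·250·t^-0.44 = 250·t^0.56/(6.39+t) gives 0.56(6.39+t) = t, so 0.44·t = 0.56×6.39.
t* = 0.56×6.39/0.44 = 8.133 min.

8.13 min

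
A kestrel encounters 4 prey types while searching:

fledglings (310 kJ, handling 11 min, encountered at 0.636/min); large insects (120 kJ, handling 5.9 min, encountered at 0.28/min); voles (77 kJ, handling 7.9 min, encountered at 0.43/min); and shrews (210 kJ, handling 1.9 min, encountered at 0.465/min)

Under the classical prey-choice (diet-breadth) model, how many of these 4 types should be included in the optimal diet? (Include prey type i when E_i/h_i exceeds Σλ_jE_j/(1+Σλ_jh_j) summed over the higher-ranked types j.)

E/h in descending order: shrews 111, fledglings 28.2, large insects 20.3, voles 9.75 kJ/min. The optimal diet is the largest prefix of this list for which every included type satisfies E_i/h_i > R on the types above it.
Rate on top 1: 51.84. fledglings: 28.2 < 51.84 → exclude; stop.
Optimal diet: shrews — 1 of 4 types.

1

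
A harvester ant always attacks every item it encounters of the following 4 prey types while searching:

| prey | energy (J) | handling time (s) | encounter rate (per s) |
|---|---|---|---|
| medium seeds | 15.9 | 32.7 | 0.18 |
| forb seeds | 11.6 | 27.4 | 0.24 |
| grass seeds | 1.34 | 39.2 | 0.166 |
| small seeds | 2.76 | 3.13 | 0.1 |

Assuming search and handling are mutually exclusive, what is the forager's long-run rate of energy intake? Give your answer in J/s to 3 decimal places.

0.303 J/s

R = Σλ_iE_i / (1 + Σλ_ih_i)
Numerator: 0.18×15.9 + 0.24×11.6 + 0.166×1.34 + 0.1×2.76 = 6.144
Denominator: 1 + 0.18×32.7 + 0.24×27.4 + 0.166×39.2 + 0.1×3.13 = 20.28
R = 6.144/20.28 = 0.3029 J/s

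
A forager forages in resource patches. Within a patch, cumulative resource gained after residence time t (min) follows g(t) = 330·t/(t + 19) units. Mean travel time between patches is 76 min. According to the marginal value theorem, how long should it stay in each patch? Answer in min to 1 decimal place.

38.0 min

Maximise g(t)/(T+t): set derivative to zero → g'(t)(T+t) = g(t).
g'(t) = 330·19/(t + 19)². Setting 330·19/(t+19)² = 330t/[(t+19)(76+t)] gives 19(76+t) = t(t+19), so t² = 19×76 = 1444.
t* = √1444 = 38 min.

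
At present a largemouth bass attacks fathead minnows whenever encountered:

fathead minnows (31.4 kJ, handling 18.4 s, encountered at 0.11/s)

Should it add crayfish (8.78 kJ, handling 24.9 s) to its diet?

No

Intake rate on the current diet: R = (0.11×31.4) / (1 + 0.11×18.4) = 3.454/3.024 = 1.142 kJ/s.
Profitability of crayfish: 8.78/24.9 = 0.3526 kJ/s.
Since 0.3526 < R, time spent handling crayfish is better spent searching.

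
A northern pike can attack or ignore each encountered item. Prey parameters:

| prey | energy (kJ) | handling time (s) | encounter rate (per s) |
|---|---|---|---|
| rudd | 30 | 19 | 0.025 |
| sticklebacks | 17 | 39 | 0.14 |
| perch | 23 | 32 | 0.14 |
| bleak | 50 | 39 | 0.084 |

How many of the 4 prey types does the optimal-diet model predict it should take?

2

Profitabilities (E/h, kJ/s): rudd 1.58, bleak 1.28, perch 0.719, sticklebacks 0.436. Add prey in this order while the next type's profitability exceeds the intake rate on those already taken.
Rate on top 1: 0.5085. bleak: 1.28 > 0.5085 → include.
Rate on top 2: 1.042. perch: 0.719 < 1.042 → exclude; stop.
Optimal diet: rudd, bleak — 2 of 4 types.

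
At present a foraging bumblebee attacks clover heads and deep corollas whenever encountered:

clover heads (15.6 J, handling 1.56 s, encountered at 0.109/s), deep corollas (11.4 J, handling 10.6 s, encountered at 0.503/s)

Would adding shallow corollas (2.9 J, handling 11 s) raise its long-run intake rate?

No

Intake rate on the current diet: R = (0.109×15.6 + 0.503×11.4) / (1 + 0.109×1.56 + 0.503×10.6) = 7.435/6.502 = 1.143 J/s.
Profitability of shallow corollas: 2.9/11 = 0.2636 J/s.
Since 0.2636 < R, time spent handling shallow corollas is better spent searching.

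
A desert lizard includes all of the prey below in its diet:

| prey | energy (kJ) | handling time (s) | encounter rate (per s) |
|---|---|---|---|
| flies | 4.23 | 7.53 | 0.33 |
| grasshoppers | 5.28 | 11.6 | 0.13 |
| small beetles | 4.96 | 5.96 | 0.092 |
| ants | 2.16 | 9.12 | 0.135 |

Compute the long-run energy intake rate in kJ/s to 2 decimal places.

R = (0.33×4.23 + 0.13×5.28 + 0.092×4.96 + 0.135×2.16) / (1 + 0.33×7.53 + 0.13×11.6 + 0.092×5.96 + 0.135×9.12) = 2.83/6.772 = 0.4179 kJ/s.

0.42 kJ/s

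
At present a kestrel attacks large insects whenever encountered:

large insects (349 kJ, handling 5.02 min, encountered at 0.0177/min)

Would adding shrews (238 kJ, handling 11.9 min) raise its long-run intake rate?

Yes

Intake rate on the current diet: R = (0.0177×349) / (1 + 0.0177×5.02) = 6.177/1.089 = 5.673 kJ/min.
shrews: E/h = 238/11.9 = 20 kJ/min.
20 > 5.673, so adding shrews raises the average — include it.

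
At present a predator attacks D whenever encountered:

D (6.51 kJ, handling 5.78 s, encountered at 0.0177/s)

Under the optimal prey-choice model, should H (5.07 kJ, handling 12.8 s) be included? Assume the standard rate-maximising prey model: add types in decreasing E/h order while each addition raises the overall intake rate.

Yes

On D alone, R = ΣλE/(1+Σλh) = 0.1152/1.102 = 0.1045 kJ/s.
H: E/h = 5.07/12.8 = 0.3961 kJ/s.
0.3961 > 0.1045, so adding H raises the average — include it.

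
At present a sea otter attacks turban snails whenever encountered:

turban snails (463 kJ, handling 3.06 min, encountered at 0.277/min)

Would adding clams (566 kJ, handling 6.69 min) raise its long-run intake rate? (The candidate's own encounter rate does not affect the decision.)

Current rate: (0.277×463)/(1 + 0.277×3.06) = 69.41 kJ/min.
Profitability of clams: 566/6.69 = 84.6 kJ/min.
Since 84.6 > R, including clams increases the long-run rate.

Yes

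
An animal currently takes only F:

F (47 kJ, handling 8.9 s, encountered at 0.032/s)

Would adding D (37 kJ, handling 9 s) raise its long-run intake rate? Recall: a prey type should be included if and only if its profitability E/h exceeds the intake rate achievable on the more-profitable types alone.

Yes

Intake rate on the current diet: R = (0.032×47) / (1 + 0.032×8.9) = 1.504/1.285 = 1.171 kJ/s.
D: E/h = 37/9 = 4.111 kJ/s.
4.111 > 1.171, so adding D raises the average — include it.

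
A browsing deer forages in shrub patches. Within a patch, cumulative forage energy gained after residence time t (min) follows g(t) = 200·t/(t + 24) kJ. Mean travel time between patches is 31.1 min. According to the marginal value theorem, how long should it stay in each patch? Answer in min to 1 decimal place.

27.3 min

Optimal t* satisfies g'(t*) = g(t*)/(T + t*).
g'(t) = 200·24/(t + 24)². Setting 200·24/(t+24)² = 200t/[(t+24)(31.1+t)] gives 24(31.1+t) = t(t+24), so t² = 24×31.1 = 746.4.
t* = √746.4 = 27.32 min.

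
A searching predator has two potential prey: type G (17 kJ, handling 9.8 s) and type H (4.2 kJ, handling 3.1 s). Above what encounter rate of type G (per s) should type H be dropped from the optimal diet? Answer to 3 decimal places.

Drop type H once their profitability E₂/h₂ falls below the rate achievable on type G alone: E₂/h₂ = λE₁/(1 + λh₁).
Solve for λ: λE₁h₂ = E₂(1 + λh₁) → λ(E₁h₂ − E₂h₁) = E₂ → λ = E₂/(E₁h₂ − E₂h₁).
λ = 4.2/(17×3.1 − 4.2×9.8) = 4.2/11.54 = 0.364 per s.

0.364 per s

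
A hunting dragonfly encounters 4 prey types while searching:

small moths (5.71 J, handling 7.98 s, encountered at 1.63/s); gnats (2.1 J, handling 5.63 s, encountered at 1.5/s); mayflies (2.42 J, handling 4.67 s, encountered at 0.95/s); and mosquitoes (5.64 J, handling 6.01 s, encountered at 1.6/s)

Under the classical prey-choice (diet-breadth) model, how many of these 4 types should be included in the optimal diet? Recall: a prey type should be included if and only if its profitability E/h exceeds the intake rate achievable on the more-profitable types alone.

Rank by E/h (J/s): mosquitoes 0.938, small moths 0.716, mayflies 0.518, gnats 0.373. Include each in turn until the next type's E/h falls below the running intake rate.
Rate on top 1: 0.85. small moths: 0.716 < 0.85 → exclude; stop.
Optimal diet: mosquitoes — 1 of 4 types.

1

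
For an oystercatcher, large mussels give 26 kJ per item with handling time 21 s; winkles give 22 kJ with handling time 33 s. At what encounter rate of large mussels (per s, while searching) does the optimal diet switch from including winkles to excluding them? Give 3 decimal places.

Drop winkles once their profitability E₂/h₂ falls below the rate achievable on large mussels alone: E₂/h₂ = λE₁/(1 + λh₁).
Solve for λ: λE₁h₂ = E₂(1 + λh₁) → λ(E₁h₂ − E₂h₁) = E₂ → λ = E₂/(E₁h₂ − E₂h₁).
λ = 22/(26×33 − 22×21) = 22/396 = 0.05556 per s.

0.056 per s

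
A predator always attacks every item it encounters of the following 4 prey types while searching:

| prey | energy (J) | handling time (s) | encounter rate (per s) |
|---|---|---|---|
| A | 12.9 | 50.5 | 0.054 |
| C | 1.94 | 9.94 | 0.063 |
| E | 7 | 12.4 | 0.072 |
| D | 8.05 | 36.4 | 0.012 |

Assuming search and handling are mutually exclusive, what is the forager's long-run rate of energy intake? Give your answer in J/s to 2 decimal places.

R = Σλ_iE_i / (1 + Σλ_ih_i)
Numerator: 0.054×12.9 + 0.063×1.94 + 0.072×7 + 0.012×8.05 = 1.419
Denominator: 1 + 0.054×50.5 + 0.063×9.94 + 0.072×12.4 + 0.012×36.4 = 5.683
R = 1.419/5.683 = 0.2498 J/s

0.25 J/s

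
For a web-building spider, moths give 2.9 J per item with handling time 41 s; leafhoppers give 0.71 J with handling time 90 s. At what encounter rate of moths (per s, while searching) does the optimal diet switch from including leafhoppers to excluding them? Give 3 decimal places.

0.003 per s

Drop leafhoppers once their profitability E₂/h₂ falls below the rate achievable on moths alone: E₂/h₂ = λE₁/(1 + λh₁).
Solve for λ: λE₁h₂ = E₂(1 + λh₁) → λ(E₁h₂ − E₂h₁) = E₂ → λ = E₂/(E₁h₂ − E₂h₁).
λ = 0.71/(2.9×90 − 0.71×41) = 0.71/231.9 = 0.003062 per s.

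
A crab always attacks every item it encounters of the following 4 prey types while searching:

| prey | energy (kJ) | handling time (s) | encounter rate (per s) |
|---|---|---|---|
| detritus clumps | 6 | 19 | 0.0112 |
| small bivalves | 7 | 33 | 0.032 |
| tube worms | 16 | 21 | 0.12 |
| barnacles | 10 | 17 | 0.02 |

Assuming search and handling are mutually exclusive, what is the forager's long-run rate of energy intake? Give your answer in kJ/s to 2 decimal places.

0.47 kJ/s

Energy encountered per unit search time: 0.0112×6 + 0.032×7 + 0.12×16 + 0.02×10 = 2.411 kJ/s.
Handling time per unit search time: 0.0112×19 + 0.032×33 + 0.12×21 + 0.02×17 = 4.129.
Rate = 2.411/(1 + 4.129) = 0.4701 kJ/s.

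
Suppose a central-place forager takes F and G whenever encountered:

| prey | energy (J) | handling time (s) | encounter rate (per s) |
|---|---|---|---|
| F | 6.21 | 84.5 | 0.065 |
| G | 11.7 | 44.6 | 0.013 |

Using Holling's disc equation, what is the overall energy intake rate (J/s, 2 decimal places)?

R = (0.065×6.21 + 0.013×11.7) / (1 + 0.065×84.5 + 0.013×44.6) = 0.5557/7.072 = 0.07858 J/s.

0.08 J/s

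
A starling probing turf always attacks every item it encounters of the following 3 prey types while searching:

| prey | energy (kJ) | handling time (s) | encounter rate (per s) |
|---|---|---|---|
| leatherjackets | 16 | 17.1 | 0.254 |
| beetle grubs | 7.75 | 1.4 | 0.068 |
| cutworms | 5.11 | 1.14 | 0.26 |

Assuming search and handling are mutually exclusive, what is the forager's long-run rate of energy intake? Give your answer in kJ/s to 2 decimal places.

1.03 kJ/s

R = Σλ_iE_i / (1 + Σλ_ih_i)
Numerator: 0.254×16 + 0.068×7.75 + 0.26×5.11 = 5.92
Denominator: 1 + 0.254×17.1 + 0.068×1.4 + 0.26×1.14 = 5.735
R = 5.92/5.735 = 1.032 kJ/s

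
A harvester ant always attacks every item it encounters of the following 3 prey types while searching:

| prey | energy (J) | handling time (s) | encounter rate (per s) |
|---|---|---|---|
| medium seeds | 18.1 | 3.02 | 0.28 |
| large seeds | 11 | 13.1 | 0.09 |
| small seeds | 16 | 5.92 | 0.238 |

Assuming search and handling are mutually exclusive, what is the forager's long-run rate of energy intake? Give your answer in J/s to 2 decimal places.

2.23 J/s

R = (0.28×18.1 + 0.09×11 + 0.238×16) / (1 + 0.28×3.02 + 0.09×13.1 + 0.238×5.92) = 9.866/4.434 = 2.225 J/s.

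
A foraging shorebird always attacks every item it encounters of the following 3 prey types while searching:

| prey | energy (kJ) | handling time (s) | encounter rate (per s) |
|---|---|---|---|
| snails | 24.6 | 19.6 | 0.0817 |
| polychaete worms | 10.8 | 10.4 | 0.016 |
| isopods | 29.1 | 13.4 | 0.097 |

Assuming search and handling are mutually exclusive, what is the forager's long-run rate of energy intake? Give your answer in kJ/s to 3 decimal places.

1.231 kJ/s

R = (0.0817×24.6 + 0.016×10.8 + 0.097×29.1) / (1 + 0.0817×19.6 + 0.016×10.4 + 0.097×13.4) = 5.005/4.068 = 1.231 kJ/s.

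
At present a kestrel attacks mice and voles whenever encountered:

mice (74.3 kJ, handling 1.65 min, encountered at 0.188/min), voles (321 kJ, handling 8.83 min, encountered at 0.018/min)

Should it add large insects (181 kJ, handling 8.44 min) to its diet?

On mice and voles alone, R = ΣλE/(1+Σλh) = 19.75/1.469 = 13.44 kJ/min.
Profitability of large insects: 181/8.44 = 21.45 kJ/min.
21.45 > 13.44, so adding large insects raises the average — include it.

Yes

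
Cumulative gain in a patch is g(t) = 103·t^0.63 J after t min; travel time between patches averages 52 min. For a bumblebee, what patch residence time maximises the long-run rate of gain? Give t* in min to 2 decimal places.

By the marginal value theorem, leave when the instantaneous gain rate g'(t) equals the habitat-wide average g(t)/(T + t).
g'(t) = 0.63·103·t^-0.37. Setting 0.63·103·t^-0.37 = 103·t^0.63/(52+t) gives 0.63(52+t) = t, so 0.37·t = 0.63×52.
t* = 0.63×52/0.37 = 88.54 min.

88.54 min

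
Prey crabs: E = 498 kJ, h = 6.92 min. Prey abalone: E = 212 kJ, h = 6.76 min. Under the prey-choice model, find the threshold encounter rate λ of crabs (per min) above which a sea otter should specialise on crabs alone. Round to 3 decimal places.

0.112 per min

Drop abalone once their profitability E₂/h₂ falls below the rate achievable on crabs alone: E₂/h₂ = λE₁/(1 + λh₁).
Solve for λ: λE₁h₂ = E₂(1 + λh₁) → λ(E₁h₂ − E₂h₁) = E₂ → λ = E₂/(E₁h₂ − E₂h₁).
λ = 212/(498×6.76 − 212×6.92) = 212/1899 = 0.1116 per min.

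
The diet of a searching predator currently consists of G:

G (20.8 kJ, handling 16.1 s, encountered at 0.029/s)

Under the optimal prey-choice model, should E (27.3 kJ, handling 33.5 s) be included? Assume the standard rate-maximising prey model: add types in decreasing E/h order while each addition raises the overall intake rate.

On G alone, R = ΣλE/(1+Σλh) = 0.6032/1.467 = 0.4112 kJ/s.
Profitability of E: 27.3/33.5 = 0.8149 kJ/s.
Since 0.8149 > R, including E increases the long-run rate.

Yes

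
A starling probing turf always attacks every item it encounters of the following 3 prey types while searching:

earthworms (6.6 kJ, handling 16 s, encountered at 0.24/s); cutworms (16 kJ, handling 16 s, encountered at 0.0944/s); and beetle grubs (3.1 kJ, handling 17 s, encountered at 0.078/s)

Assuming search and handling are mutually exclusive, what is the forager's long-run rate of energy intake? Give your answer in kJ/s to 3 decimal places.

R = (0.24×6.6 + 0.0944×16 + 0.078×3.1) / (1 + 0.24×16 + 0.0944×16 + 0.078×17) = 3.336/7.676 = 0.4346 kJ/s.

0.435 kJ/s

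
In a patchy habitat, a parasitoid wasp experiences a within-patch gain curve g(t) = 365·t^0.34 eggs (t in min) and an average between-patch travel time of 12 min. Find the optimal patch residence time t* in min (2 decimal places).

6.18 min

By the marginal value theorem, leave when the instantaneous gain rate g'(t) equals the habitat-wide average g(t)/(T + t).
g'(t) = 0.34·365·t^-0.66. Setting 0.34·365·t^-0.66 = 365·t^0.34/(12+t) gives 0.34(12+t) = t, so 0.66·t = 0.34×12.
t* = 0.34×12/0.66 = 6.182 min.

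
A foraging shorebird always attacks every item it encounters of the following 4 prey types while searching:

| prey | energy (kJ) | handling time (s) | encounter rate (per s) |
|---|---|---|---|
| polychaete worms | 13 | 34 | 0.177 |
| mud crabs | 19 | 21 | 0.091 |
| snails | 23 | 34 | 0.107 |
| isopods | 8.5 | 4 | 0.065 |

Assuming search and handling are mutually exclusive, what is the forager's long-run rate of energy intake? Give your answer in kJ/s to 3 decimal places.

0.549 kJ/s

Energy encountered per unit search time: 0.177×13 + 0.091×19 + 0.107×23 + 0.065×8.5 = 7.043 kJ/s.
Handling time per unit search time: 0.177×34 + 0.091×21 + 0.107×34 + 0.065×4 = 11.83.
Rate = 7.043/(1 + 11.83) = 0.5491 kJ/s.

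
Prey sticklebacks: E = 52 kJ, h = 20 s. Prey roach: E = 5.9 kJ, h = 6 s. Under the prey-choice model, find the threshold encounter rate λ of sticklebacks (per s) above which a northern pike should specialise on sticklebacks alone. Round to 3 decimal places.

0.030 per s

At the threshold, the rate on sticklebacks alone equals the profitability of roach: λ·52/(1 + λ·20) = 5.9/6 = 0.9833.
Rearranging, λ(52 − 0.9833×20) = 0.9833, so λ = 0.9833/32.33 = 0.03041 per s.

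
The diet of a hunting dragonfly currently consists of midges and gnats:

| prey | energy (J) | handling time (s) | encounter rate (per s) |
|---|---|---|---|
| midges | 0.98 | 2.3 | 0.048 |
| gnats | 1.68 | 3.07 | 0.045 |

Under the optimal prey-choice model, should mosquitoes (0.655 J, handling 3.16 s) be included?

Yes

On midges and gnats alone, R = ΣλE/(1+Σλh) = 0.1226/1.249 = 0.09823 J/s.
Profitability of mosquitoes: 0.655/3.16 = 0.2073 J/s.
0.2073 > 0.09823, so adding mosquitoes raises the average — include it.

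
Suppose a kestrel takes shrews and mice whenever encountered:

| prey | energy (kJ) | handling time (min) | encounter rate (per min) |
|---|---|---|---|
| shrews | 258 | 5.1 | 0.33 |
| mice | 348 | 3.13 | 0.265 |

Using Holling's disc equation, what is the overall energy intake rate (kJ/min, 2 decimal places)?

R = Σλ_iE_i / (1 + Σλ_ih_i)
Numerator: 0.33×258 + 0.265×348 = 177.4
Denominator: 1 + 0.33×5.1 + 0.265×3.13 = 3.512
R = 177.4/3.512 = 50.49 kJ/min

50.49 kJ/min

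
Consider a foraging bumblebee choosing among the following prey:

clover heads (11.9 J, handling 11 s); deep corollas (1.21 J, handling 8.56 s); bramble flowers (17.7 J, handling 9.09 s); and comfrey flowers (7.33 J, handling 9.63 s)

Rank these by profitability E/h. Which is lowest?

deep corollas

In descending order of E/h:
bramble flowers: 17.7/9.09 = 1.95 J/s
clover heads: 11.9/11 = 1.08 J/s
comfrey flowers: 7.33/9.63 = 0.761 J/s
deep corollas: 1.21/8.56 = 0.141 J/s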